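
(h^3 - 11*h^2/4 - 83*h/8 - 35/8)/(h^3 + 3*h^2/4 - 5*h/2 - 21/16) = 2*(h - 5)/(2*h - 3)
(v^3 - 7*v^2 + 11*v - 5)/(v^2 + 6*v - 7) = (v^2 - 6*v + 5)/(v + 7)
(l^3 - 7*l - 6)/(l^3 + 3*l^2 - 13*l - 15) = (l + 2)/(l + 5)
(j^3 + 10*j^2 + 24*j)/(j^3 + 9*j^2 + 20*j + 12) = j*(j + 4)/(j^2 + 3*j + 2)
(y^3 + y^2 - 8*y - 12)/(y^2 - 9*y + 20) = (y^3 + y^2 - 8*y - 12)/(y^2 - 9*y + 20)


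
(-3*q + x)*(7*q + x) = -21*q^2 + 4*q*x + x^2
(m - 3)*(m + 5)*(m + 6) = m^3 + 8*m^2 - 3*m - 90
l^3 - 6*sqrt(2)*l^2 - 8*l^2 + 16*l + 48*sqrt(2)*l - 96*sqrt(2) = (l - 4)^2*(l - 6*sqrt(2))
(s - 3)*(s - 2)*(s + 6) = s^3 + s^2 - 24*s + 36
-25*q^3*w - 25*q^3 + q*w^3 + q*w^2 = (-5*q + w)*(5*q + w)*(q*w + q)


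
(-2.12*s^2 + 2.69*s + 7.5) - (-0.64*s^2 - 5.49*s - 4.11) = -1.48*s^2 + 8.18*s + 11.61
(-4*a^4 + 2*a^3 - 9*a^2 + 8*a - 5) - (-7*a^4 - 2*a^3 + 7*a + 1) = 3*a^4 + 4*a^3 - 9*a^2 + a - 6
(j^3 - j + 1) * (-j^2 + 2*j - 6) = -j^5 + 2*j^4 - 5*j^3 - 3*j^2 + 8*j - 6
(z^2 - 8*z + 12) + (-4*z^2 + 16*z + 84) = -3*z^2 + 8*z + 96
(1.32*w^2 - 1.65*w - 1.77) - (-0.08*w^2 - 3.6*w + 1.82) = 1.4*w^2 + 1.95*w - 3.59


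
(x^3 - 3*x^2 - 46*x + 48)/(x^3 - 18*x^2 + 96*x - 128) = (x^2 + 5*x - 6)/(x^2 - 10*x + 16)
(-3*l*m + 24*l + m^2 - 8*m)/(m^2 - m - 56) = (-3*l + m)/(m + 7)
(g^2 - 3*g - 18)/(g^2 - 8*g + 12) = (g + 3)/(g - 2)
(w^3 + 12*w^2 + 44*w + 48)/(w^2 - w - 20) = (w^2 + 8*w + 12)/(w - 5)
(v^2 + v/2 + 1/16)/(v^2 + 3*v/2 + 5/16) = (4*v + 1)/(4*v + 5)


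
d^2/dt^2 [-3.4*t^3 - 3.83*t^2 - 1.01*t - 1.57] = -20.4*t - 7.66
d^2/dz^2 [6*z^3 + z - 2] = 36*z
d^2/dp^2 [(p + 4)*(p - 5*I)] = 2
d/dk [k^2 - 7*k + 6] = 2*k - 7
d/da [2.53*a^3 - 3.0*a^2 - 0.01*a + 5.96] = 7.59*a^2 - 6.0*a - 0.01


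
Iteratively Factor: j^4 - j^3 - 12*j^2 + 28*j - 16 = (j + 4)*(j^3 - 5*j^2 + 8*j - 4) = (j - 1)*(j + 4)*(j^2 - 4*j + 4) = (j - 2)*(j - 1)*(j + 4)*(j - 2)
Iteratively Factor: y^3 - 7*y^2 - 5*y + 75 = (y + 3)*(y^2 - 10*y + 25) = (y - 5)*(y + 3)*(y - 5)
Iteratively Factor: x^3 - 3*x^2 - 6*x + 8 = (x - 1)*(x^2 - 2*x - 8) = (x - 4)*(x - 1)*(x + 2)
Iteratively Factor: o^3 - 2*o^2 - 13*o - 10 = (o + 2)*(o^2 - 4*o - 5) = (o + 1)*(o + 2)*(o - 5)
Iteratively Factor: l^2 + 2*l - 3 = (l - 1)*(l + 3)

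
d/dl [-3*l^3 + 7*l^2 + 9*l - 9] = -9*l^2 + 14*l + 9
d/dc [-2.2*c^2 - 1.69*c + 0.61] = -4.4*c - 1.69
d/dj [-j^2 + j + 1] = 1 - 2*j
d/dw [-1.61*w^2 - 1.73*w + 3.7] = -3.22*w - 1.73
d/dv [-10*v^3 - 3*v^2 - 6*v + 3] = -30*v^2 - 6*v - 6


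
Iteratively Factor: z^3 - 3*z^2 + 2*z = (z - 1)*(z^2 - 2*z) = (z - 2)*(z - 1)*(z)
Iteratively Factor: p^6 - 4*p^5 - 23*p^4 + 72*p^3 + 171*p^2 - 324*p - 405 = (p + 3)*(p^5 - 7*p^4 - 2*p^3 + 78*p^2 - 63*p - 135) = (p - 3)*(p + 3)*(p^4 - 4*p^3 - 14*p^2 + 36*p + 45) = (p - 3)^2*(p + 3)*(p^3 - p^2 - 17*p - 15) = (p - 3)^2*(p + 3)^2*(p^2 - 4*p - 5) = (p - 3)^2*(p + 1)*(p + 3)^2*(p - 5)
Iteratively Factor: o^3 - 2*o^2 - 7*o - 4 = (o - 4)*(o^2 + 2*o + 1) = (o - 4)*(o + 1)*(o + 1)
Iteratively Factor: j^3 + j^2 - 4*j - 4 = (j - 2)*(j^2 + 3*j + 2) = (j - 2)*(j + 2)*(j + 1)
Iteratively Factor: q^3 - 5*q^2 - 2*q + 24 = (q - 3)*(q^2 - 2*q - 8) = (q - 4)*(q - 3)*(q + 2)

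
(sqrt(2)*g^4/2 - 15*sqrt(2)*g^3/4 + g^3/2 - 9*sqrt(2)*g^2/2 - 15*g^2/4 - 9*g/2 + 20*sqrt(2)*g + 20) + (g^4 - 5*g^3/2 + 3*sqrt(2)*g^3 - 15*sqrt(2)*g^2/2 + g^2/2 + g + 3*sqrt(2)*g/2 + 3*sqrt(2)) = sqrt(2)*g^4/2 + g^4 - 2*g^3 - 3*sqrt(2)*g^3/4 - 12*sqrt(2)*g^2 - 13*g^2/4 - 7*g/2 + 43*sqrt(2)*g/2 + 3*sqrt(2) + 20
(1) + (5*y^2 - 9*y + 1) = 5*y^2 - 9*y + 2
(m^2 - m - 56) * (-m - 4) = -m^3 - 3*m^2 + 60*m + 224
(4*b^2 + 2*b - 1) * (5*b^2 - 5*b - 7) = 20*b^4 - 10*b^3 - 43*b^2 - 9*b + 7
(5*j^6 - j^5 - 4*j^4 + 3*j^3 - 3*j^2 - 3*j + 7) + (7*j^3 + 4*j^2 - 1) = 5*j^6 - j^5 - 4*j^4 + 10*j^3 + j^2 - 3*j + 6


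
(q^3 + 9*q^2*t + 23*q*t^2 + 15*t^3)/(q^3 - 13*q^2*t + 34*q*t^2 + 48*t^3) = (q^2 + 8*q*t + 15*t^2)/(q^2 - 14*q*t + 48*t^2)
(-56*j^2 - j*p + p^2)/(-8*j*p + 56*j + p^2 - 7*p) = (7*j + p)/(p - 7)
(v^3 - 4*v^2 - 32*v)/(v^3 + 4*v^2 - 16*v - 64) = v*(v - 8)/(v^2 - 16)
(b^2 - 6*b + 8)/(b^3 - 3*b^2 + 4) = (b - 4)/(b^2 - b - 2)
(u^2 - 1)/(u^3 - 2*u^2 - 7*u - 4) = (u - 1)/(u^2 - 3*u - 4)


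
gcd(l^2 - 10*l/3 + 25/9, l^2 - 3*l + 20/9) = l - 5/3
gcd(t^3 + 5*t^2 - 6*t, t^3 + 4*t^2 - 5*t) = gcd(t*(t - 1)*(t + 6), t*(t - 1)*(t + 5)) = t^2 - t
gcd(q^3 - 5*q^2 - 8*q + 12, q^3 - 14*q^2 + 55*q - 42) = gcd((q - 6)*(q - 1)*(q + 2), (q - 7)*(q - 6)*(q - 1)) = q^2 - 7*q + 6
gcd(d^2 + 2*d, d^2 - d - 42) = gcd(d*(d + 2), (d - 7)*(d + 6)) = 1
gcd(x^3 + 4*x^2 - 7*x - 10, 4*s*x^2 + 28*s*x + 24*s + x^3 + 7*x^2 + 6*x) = x + 1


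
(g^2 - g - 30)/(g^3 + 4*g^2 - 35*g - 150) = 1/(g + 5)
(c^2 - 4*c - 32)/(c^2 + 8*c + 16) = (c - 8)/(c + 4)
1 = 1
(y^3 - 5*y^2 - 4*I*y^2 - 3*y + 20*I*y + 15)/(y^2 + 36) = (y^3 - y^2*(5 + 4*I) + y*(-3 + 20*I) + 15)/(y^2 + 36)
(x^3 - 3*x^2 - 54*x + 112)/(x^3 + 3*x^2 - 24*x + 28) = (x - 8)/(x - 2)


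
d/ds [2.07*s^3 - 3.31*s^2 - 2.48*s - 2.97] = 6.21*s^2 - 6.62*s - 2.48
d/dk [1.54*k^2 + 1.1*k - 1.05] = 3.08*k + 1.1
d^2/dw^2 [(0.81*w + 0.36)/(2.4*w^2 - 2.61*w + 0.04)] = ((2.5002 - 11.664*w)*(2.4*w^2 - 2.61*w + 0.04) + (0.81*w + 0.36)*(4.8*w - 2.61)*(9.6*w - 5.22))/(2.4*w^2 - 2.61*w + 0.04)^3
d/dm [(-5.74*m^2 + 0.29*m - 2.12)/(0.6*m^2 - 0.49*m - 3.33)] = (2.6386*m^2 + 40.7724*m - 2.0045)/(0.36*m^4 - 0.588*m^3 - 3.7559*m^2 + 3.2634*m + 11.0889)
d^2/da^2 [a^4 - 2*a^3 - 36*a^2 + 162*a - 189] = 12*a^2 - 12*a - 72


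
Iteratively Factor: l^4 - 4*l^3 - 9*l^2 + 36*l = (l)*(l^3 - 4*l^2 - 9*l + 36) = l*(l + 3)*(l^2 - 7*l + 12) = l*(l - 3)*(l + 3)*(l - 4)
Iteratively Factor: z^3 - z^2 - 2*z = (z)*(z^2 - z - 2) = z*(z - 2)*(z + 1)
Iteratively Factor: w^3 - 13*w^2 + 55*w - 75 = (w - 5)*(w^2 - 8*w + 15) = (w - 5)^2*(w - 3)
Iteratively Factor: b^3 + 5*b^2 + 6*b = (b)*(b^2 + 5*b + 6) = b*(b + 2)*(b + 3)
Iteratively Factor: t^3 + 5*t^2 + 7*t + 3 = (t + 1)*(t^2 + 4*t + 3) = (t + 1)^2*(t + 3)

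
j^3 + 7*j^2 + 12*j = j*(j + 3)*(j + 4)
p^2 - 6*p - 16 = (p - 8)*(p + 2)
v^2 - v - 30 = (v - 6)*(v + 5)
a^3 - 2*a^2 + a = a*(a - 1)^2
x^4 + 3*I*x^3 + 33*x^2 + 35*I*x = x*(x - 5*I)*(x + I)*(x + 7*I)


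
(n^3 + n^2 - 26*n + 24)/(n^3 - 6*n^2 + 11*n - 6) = (n^2 + 2*n - 24)/(n^2 - 5*n + 6)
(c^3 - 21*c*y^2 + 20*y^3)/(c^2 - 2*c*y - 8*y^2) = (c^2 + 4*c*y - 5*y^2)/(c + 2*y)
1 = 1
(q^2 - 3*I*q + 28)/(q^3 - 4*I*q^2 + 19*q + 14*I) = (q + 4*I)/(q^2 + 3*I*q - 2)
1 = 1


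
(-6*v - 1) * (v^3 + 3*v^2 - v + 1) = -6*v^4 - 19*v^3 + 3*v^2 - 5*v - 1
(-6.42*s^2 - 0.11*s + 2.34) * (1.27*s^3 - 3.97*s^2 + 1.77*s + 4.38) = -8.1534*s^5 + 25.3477*s^4 - 7.9549*s^3 - 37.6041*s^2 + 3.66*s + 10.2492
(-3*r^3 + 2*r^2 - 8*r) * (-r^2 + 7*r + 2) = 3*r^5 - 23*r^4 + 16*r^3 - 52*r^2 - 16*r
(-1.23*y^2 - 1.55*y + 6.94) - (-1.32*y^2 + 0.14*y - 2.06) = 0.0900000000000001*y^2 - 1.69*y + 9.0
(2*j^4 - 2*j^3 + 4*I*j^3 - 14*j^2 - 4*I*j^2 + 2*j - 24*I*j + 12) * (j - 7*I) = 2*j^5 - 2*j^4 - 10*I*j^4 + 14*j^3 + 10*I*j^3 - 26*j^2 + 74*I*j^2 - 156*j - 14*I*j - 84*I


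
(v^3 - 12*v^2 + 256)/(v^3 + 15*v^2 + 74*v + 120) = (v^2 - 16*v + 64)/(v^2 + 11*v + 30)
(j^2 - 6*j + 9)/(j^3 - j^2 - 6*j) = (j - 3)/(j*(j + 2))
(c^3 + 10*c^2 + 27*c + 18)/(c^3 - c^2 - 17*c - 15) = (c + 6)/(c - 5)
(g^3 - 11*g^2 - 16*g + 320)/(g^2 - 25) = (g^2 - 16*g + 64)/(g - 5)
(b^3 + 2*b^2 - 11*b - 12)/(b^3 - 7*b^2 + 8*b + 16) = (b^2 + b - 12)/(b^2 - 8*b + 16)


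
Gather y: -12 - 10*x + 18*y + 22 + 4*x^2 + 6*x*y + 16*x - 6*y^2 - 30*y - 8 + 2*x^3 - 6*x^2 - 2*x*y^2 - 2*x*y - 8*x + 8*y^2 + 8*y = 2*x^3 - 2*x^2 - 2*x + y^2*(2 - 2*x) + y*(4*x - 4) + 2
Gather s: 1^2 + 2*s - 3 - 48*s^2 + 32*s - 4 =-48*s^2 + 34*s - 6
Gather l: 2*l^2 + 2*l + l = 2*l^2 + 3*l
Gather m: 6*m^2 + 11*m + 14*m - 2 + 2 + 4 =6*m^2 + 25*m + 4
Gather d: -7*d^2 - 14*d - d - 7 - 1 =-7*d^2 - 15*d - 8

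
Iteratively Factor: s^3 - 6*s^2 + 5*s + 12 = (s - 3)*(s^2 - 3*s - 4) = (s - 4)*(s - 3)*(s + 1)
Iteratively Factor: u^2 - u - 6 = (u + 2)*(u - 3)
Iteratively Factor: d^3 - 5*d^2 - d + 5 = (d + 1)*(d^2 - 6*d + 5) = (d - 5)*(d + 1)*(d - 1)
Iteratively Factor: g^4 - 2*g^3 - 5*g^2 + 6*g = (g - 1)*(g^3 - g^2 - 6*g) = (g - 1)*(g + 2)*(g^2 - 3*g) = (g - 3)*(g - 1)*(g + 2)*(g)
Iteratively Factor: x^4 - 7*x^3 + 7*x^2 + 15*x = (x)*(x^3 - 7*x^2 + 7*x + 15) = x*(x + 1)*(x^2 - 8*x + 15) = x*(x - 3)*(x + 1)*(x - 5)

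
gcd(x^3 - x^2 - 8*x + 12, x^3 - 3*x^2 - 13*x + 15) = x + 3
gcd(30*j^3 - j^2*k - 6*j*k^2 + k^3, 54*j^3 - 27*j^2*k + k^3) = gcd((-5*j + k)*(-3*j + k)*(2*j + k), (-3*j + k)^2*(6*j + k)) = 3*j - k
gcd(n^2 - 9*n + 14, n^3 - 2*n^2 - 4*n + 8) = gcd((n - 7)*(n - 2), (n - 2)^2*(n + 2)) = n - 2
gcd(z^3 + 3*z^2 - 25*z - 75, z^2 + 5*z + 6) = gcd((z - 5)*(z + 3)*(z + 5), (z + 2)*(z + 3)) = z + 3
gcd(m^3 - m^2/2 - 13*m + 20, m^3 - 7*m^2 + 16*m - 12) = m - 2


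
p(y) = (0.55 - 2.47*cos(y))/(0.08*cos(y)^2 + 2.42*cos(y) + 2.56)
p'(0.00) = 0.00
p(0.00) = -0.38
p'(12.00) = -0.19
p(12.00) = -0.33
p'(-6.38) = -0.03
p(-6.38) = -0.38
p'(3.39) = -21.67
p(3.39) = 10.17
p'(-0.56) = -0.18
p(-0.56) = -0.33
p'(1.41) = 0.87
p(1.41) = 0.05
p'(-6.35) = -0.02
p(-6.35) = -0.38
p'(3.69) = -12.67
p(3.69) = 4.80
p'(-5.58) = 0.25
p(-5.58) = -0.30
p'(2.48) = 9.35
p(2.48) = 3.57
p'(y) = (0.55 - 2.47*cos(y))*(0.16*sin(y)*cos(y) + 2.42*sin(y))/(0.08*cos(y)^2 + 2.42*cos(y) + 2.56)^2 + 2.47*sin(y)/(0.08*cos(y)^2 + 2.42*cos(y) + 2.56) = (-0.1976*cos(y)^2 + 0.088*cos(y) + 7.6542)*sin(y)/(0.0064*cos(y)^4 + 0.3872*cos(y)^3 + 6.266*cos(y)^2 + 12.3904*cos(y) + 6.5536)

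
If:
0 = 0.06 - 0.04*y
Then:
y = 1.50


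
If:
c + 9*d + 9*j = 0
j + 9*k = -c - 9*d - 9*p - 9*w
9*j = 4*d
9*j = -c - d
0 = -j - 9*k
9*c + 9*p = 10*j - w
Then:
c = 0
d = 0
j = 0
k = 0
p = 0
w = 0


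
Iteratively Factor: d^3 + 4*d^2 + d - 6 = (d + 3)*(d^2 + d - 2) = (d - 1)*(d + 3)*(d + 2)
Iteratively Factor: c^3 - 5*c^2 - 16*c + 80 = (c - 5)*(c^2 - 16) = (c - 5)*(c + 4)*(c - 4)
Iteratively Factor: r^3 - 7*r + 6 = (r + 3)*(r^2 - 3*r + 2) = (r - 2)*(r + 3)*(r - 1)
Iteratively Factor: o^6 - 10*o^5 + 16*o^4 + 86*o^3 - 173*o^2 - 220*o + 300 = (o - 3)*(o^5 - 7*o^4 - 5*o^3 + 71*o^2 + 40*o - 100) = (o - 3)*(o + 2)*(o^4 - 9*o^3 + 13*o^2 + 45*o - 50) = (o - 5)*(o - 3)*(o + 2)*(o^3 - 4*o^2 - 7*o + 10) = (o - 5)*(o - 3)*(o + 2)^2*(o^2 - 6*o + 5) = (o - 5)*(o - 3)*(o - 1)*(o + 2)^2*(o - 5)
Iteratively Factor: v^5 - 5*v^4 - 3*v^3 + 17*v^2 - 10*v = (v)*(v^4 - 5*v^3 - 3*v^2 + 17*v - 10) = v*(v - 1)*(v^3 - 4*v^2 - 7*v + 10) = v*(v - 1)*(v + 2)*(v^2 - 6*v + 5) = v*(v - 1)^2*(v + 2)*(v - 5)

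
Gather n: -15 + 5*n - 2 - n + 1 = 4*n - 16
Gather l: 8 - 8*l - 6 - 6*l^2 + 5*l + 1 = -6*l^2 - 3*l + 3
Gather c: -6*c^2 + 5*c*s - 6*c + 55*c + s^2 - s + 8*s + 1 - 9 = -6*c^2 + c*(5*s + 49) + s^2 + 7*s - 8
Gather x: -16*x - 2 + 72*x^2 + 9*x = 72*x^2 - 7*x - 2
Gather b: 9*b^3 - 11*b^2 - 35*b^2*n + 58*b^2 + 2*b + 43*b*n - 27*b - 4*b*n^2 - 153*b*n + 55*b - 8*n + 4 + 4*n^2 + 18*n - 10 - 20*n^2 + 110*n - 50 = 9*b^3 + b^2*(47 - 35*n) + b*(-4*n^2 - 110*n + 30) - 16*n^2 + 120*n - 56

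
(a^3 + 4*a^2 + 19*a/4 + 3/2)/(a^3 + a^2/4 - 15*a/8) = 2*(2*a^2 + 5*a + 2)/(a*(4*a - 5))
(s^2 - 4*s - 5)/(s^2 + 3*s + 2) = (s - 5)/(s + 2)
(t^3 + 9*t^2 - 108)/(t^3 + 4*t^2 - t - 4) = (t^3 + 9*t^2 - 108)/(t^3 + 4*t^2 - t - 4)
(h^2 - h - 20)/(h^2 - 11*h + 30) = (h + 4)/(h - 6)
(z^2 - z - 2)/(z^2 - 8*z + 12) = (z + 1)/(z - 6)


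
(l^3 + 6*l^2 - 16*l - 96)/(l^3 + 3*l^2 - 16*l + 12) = (l^2 - 16)/(l^2 - 3*l + 2)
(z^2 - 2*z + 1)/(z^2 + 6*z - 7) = (z - 1)/(z + 7)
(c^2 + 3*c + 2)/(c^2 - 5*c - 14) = (c + 1)/(c - 7)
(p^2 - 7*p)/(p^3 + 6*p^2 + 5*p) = (p - 7)/(p^2 + 6*p + 5)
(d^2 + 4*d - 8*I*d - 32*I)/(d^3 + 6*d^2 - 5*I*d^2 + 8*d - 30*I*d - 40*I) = (d - 8*I)/(d^2 + d*(2 - 5*I) - 10*I)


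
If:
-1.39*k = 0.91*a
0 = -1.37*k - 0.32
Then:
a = 0.36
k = -0.23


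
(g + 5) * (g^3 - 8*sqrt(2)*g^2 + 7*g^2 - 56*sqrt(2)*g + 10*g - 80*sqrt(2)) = g^4 - 8*sqrt(2)*g^3 + 12*g^3 - 96*sqrt(2)*g^2 + 45*g^2 - 360*sqrt(2)*g + 50*g - 400*sqrt(2)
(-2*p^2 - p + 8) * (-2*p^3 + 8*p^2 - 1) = 4*p^5 - 14*p^4 - 24*p^3 + 66*p^2 + p - 8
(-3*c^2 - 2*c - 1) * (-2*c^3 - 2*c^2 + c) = 6*c^5 + 10*c^4 + 3*c^3 - c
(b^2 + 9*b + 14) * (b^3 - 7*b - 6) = b^5 + 9*b^4 + 7*b^3 - 69*b^2 - 152*b - 84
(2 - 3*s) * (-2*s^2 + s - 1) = 6*s^3 - 7*s^2 + 5*s - 2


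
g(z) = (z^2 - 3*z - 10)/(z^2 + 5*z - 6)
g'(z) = (-2*z - 5)*(z^2 - 3*z - 10)/(z^2 + 5*z - 6)^2 + (2*z - 3)/(z^2 + 5*z - 6)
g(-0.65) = 0.86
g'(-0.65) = 0.85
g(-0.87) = 0.69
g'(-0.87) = 0.73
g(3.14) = -0.49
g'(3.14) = 0.45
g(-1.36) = 0.37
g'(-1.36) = 0.60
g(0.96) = 42.95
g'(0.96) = 1071.56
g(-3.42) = -1.05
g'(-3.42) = 1.03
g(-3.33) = -0.96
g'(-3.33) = 0.97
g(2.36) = -1.01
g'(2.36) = 1.02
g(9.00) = 0.37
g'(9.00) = 0.05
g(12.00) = 0.49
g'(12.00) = 0.03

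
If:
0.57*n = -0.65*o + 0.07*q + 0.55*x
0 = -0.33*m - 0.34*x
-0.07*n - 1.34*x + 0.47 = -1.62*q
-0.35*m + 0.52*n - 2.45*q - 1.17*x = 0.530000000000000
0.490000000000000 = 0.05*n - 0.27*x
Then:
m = -7.28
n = 47.98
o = -35.27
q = 7.63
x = 7.07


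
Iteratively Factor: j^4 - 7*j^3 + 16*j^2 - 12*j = (j - 2)*(j^3 - 5*j^2 + 6*j) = j*(j - 2)*(j^2 - 5*j + 6) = j*(j - 2)^2*(j - 3)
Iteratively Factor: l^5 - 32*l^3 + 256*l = (l)*(l^4 - 32*l^2 + 256) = l*(l + 4)*(l^3 - 4*l^2 - 16*l + 64) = l*(l + 4)^2*(l^2 - 8*l + 16) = l*(l - 4)*(l + 4)^2*(l - 4)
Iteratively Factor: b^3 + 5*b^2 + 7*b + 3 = (b + 1)*(b^2 + 4*b + 3) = (b + 1)^2*(b + 3)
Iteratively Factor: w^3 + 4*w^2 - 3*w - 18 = (w + 3)*(w^2 + w - 6) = (w + 3)^2*(w - 2)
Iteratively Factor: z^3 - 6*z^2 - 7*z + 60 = (z - 4)*(z^2 - 2*z - 15) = (z - 4)*(z + 3)*(z - 5)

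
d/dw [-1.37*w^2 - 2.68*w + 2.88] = -2.74*w - 2.68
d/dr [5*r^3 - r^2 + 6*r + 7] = 15*r^2 - 2*r + 6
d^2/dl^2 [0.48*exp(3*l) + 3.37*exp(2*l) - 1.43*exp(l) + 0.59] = (4.32*exp(2*l) + 13.48*exp(l) - 1.43)*exp(l)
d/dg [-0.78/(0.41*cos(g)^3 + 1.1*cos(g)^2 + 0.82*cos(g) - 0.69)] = (0.9594*sin(g)^2 - 1.716*cos(g) - 1.599)*sin(g)/(0.41*cos(g)^3 + 1.1*cos(g)^2 + 0.82*cos(g) - 0.69)^2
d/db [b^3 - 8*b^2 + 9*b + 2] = 3*b^2 - 16*b + 9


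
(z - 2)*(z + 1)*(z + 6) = z^3 + 5*z^2 - 8*z - 12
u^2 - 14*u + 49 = (u - 7)^2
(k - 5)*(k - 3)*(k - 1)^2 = k^4 - 10*k^3 + 32*k^2 - 38*k + 15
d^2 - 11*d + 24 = (d - 8)*(d - 3)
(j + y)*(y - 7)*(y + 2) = j*y^2 - 5*j*y - 14*j + y^3 - 5*y^2 - 14*y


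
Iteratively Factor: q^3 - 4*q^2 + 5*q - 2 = (q - 2)*(q^2 - 2*q + 1) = (q - 2)*(q - 1)*(q - 1)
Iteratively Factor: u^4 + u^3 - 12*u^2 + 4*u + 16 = (u - 2)*(u^3 + 3*u^2 - 6*u - 8) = (u - 2)*(u + 4)*(u^2 - u - 2) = (u - 2)^2*(u + 4)*(u + 1)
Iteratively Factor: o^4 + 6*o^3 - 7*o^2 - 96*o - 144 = (o + 3)*(o^3 + 3*o^2 - 16*o - 48) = (o + 3)^2*(o^2 - 16) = (o - 4)*(o + 3)^2*(o + 4)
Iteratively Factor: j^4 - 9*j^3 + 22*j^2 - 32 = (j - 4)*(j^3 - 5*j^2 + 2*j + 8) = (j - 4)*(j + 1)*(j^2 - 6*j + 8) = (j - 4)^2*(j + 1)*(j - 2)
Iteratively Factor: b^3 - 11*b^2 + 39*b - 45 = (b - 3)*(b^2 - 8*b + 15) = (b - 5)*(b - 3)*(b - 3)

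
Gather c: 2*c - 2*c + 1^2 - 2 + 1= 0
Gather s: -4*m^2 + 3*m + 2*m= -4*m^2 + 5*m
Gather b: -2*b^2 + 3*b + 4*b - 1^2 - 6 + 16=-2*b^2 + 7*b + 9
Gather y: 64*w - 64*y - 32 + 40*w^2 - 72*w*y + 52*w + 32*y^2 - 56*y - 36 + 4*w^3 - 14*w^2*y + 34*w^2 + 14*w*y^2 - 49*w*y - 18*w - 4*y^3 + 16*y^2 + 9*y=4*w^3 + 74*w^2 + 98*w - 4*y^3 + y^2*(14*w + 48) + y*(-14*w^2 - 121*w - 111) - 68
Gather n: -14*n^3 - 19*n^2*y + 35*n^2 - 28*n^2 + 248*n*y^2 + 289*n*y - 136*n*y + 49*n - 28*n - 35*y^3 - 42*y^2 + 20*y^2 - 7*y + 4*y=-14*n^3 + n^2*(7 - 19*y) + n*(248*y^2 + 153*y + 21) - 35*y^3 - 22*y^2 - 3*y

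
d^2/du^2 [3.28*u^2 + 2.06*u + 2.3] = 6.56000000000000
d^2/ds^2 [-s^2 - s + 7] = -2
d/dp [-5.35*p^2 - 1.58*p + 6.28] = -10.7*p - 1.58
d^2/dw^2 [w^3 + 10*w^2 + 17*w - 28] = 6*w + 20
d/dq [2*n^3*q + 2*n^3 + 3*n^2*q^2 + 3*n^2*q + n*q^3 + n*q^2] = n*(2*n^2 + 6*n*q + 3*n + 3*q^2 + 2*q)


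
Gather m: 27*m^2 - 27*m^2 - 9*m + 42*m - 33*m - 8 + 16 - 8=0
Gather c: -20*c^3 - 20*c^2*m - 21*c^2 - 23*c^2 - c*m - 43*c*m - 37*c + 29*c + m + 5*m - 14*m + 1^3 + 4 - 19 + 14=-20*c^3 + c^2*(-20*m - 44) + c*(-44*m - 8) - 8*m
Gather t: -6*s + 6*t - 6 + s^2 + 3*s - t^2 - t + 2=s^2 - 3*s - t^2 + 5*t - 4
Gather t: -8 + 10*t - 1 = 10*t - 9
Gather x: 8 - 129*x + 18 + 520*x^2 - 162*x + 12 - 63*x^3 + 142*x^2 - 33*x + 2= -63*x^3 + 662*x^2 - 324*x + 40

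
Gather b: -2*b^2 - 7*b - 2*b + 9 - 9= -2*b^2 - 9*b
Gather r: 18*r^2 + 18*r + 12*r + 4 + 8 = 18*r^2 + 30*r + 12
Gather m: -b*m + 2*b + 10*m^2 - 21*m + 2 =2*b + 10*m^2 + m*(-b - 21) + 2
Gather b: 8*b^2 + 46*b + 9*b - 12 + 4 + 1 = 8*b^2 + 55*b - 7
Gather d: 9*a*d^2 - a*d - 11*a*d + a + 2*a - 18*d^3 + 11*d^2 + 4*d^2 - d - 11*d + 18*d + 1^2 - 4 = 3*a - 18*d^3 + d^2*(9*a + 15) + d*(6 - 12*a) - 3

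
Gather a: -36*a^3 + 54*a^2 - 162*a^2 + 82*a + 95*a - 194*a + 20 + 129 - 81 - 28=-36*a^3 - 108*a^2 - 17*a + 40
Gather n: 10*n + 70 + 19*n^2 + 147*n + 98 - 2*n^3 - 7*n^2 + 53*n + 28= -2*n^3 + 12*n^2 + 210*n + 196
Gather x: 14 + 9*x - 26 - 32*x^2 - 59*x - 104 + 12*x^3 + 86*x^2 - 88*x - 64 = 12*x^3 + 54*x^2 - 138*x - 180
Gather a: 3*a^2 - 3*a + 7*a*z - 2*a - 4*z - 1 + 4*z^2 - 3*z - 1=3*a^2 + a*(7*z - 5) + 4*z^2 - 7*z - 2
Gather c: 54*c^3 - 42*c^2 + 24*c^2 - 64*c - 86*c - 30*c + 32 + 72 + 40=54*c^3 - 18*c^2 - 180*c + 144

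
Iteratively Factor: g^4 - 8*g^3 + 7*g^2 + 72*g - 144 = (g - 4)*(g^3 - 4*g^2 - 9*g + 36) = (g - 4)*(g + 3)*(g^2 - 7*g + 12) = (g - 4)^2*(g + 3)*(g - 3)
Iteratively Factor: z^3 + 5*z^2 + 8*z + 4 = (z + 1)*(z^2 + 4*z + 4) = (z + 1)*(z + 2)*(z + 2)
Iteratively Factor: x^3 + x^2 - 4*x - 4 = (x + 1)*(x^2 - 4) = (x + 1)*(x + 2)*(x - 2)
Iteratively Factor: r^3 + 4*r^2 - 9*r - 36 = (r + 4)*(r^2 - 9) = (r - 3)*(r + 4)*(r + 3)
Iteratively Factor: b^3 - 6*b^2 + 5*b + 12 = (b + 1)*(b^2 - 7*b + 12) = (b - 3)*(b + 1)*(b - 4)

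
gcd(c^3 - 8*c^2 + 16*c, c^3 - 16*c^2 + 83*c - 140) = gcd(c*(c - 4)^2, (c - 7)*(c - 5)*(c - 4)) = c - 4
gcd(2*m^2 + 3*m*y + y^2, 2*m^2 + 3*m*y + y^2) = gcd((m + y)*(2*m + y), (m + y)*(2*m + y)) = 2*m^2 + 3*m*y + y^2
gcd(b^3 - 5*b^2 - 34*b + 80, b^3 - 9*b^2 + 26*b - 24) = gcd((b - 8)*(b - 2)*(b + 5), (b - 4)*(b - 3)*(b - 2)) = b - 2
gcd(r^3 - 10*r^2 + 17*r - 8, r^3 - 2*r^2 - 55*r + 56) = r^2 - 9*r + 8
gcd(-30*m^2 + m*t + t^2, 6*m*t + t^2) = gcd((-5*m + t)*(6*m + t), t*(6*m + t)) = 6*m + t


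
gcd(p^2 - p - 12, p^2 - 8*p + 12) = 1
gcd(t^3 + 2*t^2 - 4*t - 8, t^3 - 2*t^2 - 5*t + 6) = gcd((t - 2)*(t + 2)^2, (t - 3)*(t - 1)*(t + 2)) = t + 2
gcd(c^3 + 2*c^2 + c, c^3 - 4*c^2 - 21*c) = c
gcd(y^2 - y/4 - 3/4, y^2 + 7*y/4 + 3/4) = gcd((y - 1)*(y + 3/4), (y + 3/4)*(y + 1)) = y + 3/4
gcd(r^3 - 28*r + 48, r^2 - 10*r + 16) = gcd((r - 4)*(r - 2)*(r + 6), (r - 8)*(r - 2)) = r - 2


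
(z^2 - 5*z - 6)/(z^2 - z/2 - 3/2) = 2*(z - 6)/(2*z - 3)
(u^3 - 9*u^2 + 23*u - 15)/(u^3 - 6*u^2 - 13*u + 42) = (u^3 - 9*u^2 + 23*u - 15)/(u^3 - 6*u^2 - 13*u + 42)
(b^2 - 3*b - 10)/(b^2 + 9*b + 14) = (b - 5)/(b + 7)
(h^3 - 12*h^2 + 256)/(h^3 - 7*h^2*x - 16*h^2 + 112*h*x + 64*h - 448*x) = (-h - 4)/(-h + 7*x)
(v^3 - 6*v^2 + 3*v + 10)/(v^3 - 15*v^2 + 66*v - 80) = (v + 1)/(v - 8)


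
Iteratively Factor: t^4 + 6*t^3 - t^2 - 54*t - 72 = (t + 3)*(t^3 + 3*t^2 - 10*t - 24) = (t + 3)*(t + 4)*(t^2 - t - 6) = (t - 3)*(t + 3)*(t + 4)*(t + 2)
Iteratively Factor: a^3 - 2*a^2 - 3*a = (a + 1)*(a^2 - 3*a) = a*(a + 1)*(a - 3)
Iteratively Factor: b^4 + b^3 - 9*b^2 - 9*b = (b + 3)*(b^3 - 2*b^2 - 3*b) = b*(b + 3)*(b^2 - 2*b - 3) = b*(b + 1)*(b + 3)*(b - 3)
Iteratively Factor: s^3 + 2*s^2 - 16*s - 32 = (s + 4)*(s^2 - 2*s - 8) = (s - 4)*(s + 4)*(s + 2)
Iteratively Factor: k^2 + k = (k)*(k + 1)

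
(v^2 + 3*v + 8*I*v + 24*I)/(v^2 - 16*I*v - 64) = (v^2 + v*(3 + 8*I) + 24*I)/(v^2 - 16*I*v - 64)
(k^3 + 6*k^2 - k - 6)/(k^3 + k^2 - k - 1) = (k + 6)/(k + 1)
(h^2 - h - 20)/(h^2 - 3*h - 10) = (h + 4)/(h + 2)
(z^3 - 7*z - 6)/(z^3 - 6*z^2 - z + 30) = (z + 1)/(z - 5)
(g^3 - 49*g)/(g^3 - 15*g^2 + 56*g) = (g + 7)/(g - 8)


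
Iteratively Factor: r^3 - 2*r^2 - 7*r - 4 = (r + 1)*(r^2 - 3*r - 4) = (r + 1)^2*(r - 4)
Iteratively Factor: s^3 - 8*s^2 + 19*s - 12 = (s - 4)*(s^2 - 4*s + 3) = (s - 4)*(s - 1)*(s - 3)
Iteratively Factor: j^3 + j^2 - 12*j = (j + 4)*(j^2 - 3*j) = (j - 3)*(j + 4)*(j)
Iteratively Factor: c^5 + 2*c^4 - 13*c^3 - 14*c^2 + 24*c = (c + 2)*(c^4 - 13*c^2 + 12*c) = (c + 2)*(c + 4)*(c^3 - 4*c^2 + 3*c) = c*(c + 2)*(c + 4)*(c^2 - 4*c + 3) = c*(c - 3)*(c + 2)*(c + 4)*(c - 1)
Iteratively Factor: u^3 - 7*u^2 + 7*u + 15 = (u - 5)*(u^2 - 2*u - 3) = (u - 5)*(u + 1)*(u - 3)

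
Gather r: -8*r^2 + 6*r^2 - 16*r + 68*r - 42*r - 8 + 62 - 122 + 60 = -2*r^2 + 10*r - 8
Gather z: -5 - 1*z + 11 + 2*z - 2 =z + 4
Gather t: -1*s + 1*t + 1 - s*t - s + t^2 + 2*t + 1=-2*s + t^2 + t*(3 - s) + 2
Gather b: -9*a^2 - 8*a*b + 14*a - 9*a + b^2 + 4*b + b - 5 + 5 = -9*a^2 + 5*a + b^2 + b*(5 - 8*a)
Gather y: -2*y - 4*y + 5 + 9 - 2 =12 - 6*y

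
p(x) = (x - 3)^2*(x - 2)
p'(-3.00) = 96.00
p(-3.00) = -180.00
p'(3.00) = 0.00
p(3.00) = 0.00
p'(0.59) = 12.60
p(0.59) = -8.19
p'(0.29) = 16.61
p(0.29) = -12.56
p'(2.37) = -0.07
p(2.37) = 0.15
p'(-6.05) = 227.61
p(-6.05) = -659.32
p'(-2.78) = 88.67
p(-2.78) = -159.69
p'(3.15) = 0.37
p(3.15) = 0.03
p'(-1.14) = 43.14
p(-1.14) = -53.82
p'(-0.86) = 36.98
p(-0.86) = -42.61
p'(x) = (x - 3)^2 + (x - 2)*(2*x - 6) = (x - 3)*(3*x - 7)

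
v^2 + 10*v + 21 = (v + 3)*(v + 7)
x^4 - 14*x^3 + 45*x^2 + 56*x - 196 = (x - 7)^2*(x - 2)*(x + 2)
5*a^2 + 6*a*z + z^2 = (a + z)*(5*a + z)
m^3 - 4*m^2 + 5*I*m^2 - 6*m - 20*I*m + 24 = (m - 4)*(m + 2*I)*(m + 3*I)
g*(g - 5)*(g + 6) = g^3 + g^2 - 30*g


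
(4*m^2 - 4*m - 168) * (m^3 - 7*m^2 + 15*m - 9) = 4*m^5 - 32*m^4 - 80*m^3 + 1080*m^2 - 2484*m + 1512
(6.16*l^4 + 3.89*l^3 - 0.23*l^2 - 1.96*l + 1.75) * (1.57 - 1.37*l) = -8.4392*l^5 + 4.3419*l^4 + 6.4224*l^3 + 2.3241*l^2 - 5.4747*l + 2.7475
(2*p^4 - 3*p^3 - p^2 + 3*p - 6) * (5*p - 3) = 10*p^5 - 21*p^4 + 4*p^3 + 18*p^2 - 39*p + 18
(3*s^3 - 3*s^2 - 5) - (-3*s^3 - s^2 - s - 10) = 6*s^3 - 2*s^2 + s + 5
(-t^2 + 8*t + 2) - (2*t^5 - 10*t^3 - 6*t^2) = -2*t^5 + 10*t^3 + 5*t^2 + 8*t + 2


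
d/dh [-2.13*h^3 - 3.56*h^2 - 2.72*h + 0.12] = -6.39*h^2 - 7.12*h - 2.72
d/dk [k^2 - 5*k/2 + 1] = 2*k - 5/2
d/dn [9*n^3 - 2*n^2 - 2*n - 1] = 27*n^2 - 4*n - 2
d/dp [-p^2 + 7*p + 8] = 7 - 2*p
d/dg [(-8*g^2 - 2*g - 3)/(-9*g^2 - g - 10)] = (-10*g^2 + 106*g + 17)/(81*g^4 + 18*g^3 + 181*g^2 + 20*g + 100)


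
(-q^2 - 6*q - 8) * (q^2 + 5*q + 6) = -q^4 - 11*q^3 - 44*q^2 - 76*q - 48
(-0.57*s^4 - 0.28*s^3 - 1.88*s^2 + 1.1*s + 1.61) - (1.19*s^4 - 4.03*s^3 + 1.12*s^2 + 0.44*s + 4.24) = -1.76*s^4 + 3.75*s^3 - 3.0*s^2 + 0.66*s - 2.63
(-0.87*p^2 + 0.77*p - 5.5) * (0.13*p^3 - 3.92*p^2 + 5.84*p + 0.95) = -0.1131*p^5 + 3.5105*p^4 - 8.8142*p^3 + 25.2303*p^2 - 31.3885*p - 5.225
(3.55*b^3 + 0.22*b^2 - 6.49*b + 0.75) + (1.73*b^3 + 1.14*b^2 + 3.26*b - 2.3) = 5.28*b^3 + 1.36*b^2 - 3.23*b - 1.55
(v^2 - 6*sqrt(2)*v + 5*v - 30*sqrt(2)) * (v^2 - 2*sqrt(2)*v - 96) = v^4 - 8*sqrt(2)*v^3 + 5*v^3 - 72*v^2 - 40*sqrt(2)*v^2 - 360*v + 576*sqrt(2)*v + 2880*sqrt(2)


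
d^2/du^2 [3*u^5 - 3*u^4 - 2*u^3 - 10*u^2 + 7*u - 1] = 60*u^3 - 36*u^2 - 12*u - 20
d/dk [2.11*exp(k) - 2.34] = 2.11*exp(k)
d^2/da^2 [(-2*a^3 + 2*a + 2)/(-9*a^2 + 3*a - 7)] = 12*(-45*a^3 - 102*a^2 + 139*a + 11)/(729*a^6 - 729*a^5 + 1944*a^4 - 1161*a^3 + 1512*a^2 - 441*a + 343)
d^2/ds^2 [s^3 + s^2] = 6*s + 2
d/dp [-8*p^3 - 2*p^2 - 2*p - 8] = -24*p^2 - 4*p - 2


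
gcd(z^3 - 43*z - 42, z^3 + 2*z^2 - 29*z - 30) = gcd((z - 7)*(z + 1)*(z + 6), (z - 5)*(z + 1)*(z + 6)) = z^2 + 7*z + 6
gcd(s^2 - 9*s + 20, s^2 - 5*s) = s - 5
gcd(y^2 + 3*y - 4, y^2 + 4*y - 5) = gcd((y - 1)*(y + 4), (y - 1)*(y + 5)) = y - 1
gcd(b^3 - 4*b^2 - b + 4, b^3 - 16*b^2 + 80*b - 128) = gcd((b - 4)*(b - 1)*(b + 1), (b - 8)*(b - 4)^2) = b - 4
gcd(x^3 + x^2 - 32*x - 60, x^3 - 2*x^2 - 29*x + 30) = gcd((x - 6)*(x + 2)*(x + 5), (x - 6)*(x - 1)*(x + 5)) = x^2 - x - 30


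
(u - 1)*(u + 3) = u^2 + 2*u - 3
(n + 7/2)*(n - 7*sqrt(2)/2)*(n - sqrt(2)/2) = n^3 - 4*sqrt(2)*n^2 + 7*n^2/2 - 14*sqrt(2)*n + 7*n/2 + 49/4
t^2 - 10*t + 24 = (t - 6)*(t - 4)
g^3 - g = g*(g - 1)*(g + 1)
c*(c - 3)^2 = c^3 - 6*c^2 + 9*c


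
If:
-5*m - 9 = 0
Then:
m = -9/5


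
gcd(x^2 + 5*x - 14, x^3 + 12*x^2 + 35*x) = x + 7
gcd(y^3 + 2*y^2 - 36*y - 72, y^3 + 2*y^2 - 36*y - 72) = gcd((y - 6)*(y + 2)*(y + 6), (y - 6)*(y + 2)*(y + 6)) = y^3 + 2*y^2 - 36*y - 72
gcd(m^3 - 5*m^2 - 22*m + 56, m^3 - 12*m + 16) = m^2 + 2*m - 8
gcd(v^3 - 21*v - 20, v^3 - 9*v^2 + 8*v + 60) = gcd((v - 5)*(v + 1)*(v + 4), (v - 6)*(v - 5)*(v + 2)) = v - 5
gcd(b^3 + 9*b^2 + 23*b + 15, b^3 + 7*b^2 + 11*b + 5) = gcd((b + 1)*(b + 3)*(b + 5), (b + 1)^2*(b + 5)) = b^2 + 6*b + 5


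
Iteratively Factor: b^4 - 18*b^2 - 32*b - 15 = (b + 3)*(b^3 - 3*b^2 - 9*b - 5) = (b - 5)*(b + 3)*(b^2 + 2*b + 1) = (b - 5)*(b + 1)*(b + 3)*(b + 1)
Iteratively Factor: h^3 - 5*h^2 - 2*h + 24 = (h + 2)*(h^2 - 7*h + 12) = (h - 4)*(h + 2)*(h - 3)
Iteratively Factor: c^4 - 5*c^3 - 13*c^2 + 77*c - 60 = (c - 1)*(c^3 - 4*c^2 - 17*c + 60) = (c - 1)*(c + 4)*(c^2 - 8*c + 15) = (c - 3)*(c - 1)*(c + 4)*(c - 5)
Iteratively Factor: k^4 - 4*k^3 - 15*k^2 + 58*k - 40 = (k - 2)*(k^3 - 2*k^2 - 19*k + 20) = (k - 5)*(k - 2)*(k^2 + 3*k - 4) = (k - 5)*(k - 2)*(k + 4)*(k - 1)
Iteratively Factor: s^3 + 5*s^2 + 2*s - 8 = (s - 1)*(s^2 + 6*s + 8) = (s - 1)*(s + 2)*(s + 4)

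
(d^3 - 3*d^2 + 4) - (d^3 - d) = -3*d^2 + d + 4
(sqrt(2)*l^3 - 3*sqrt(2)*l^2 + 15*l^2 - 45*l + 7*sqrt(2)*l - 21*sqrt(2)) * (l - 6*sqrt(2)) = sqrt(2)*l^4 - 3*sqrt(2)*l^3 + 3*l^3 - 83*sqrt(2)*l^2 - 9*l^2 - 84*l + 249*sqrt(2)*l + 252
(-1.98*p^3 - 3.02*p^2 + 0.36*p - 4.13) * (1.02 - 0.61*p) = 1.2078*p^4 - 0.1774*p^3 - 3.3*p^2 + 2.8865*p - 4.2126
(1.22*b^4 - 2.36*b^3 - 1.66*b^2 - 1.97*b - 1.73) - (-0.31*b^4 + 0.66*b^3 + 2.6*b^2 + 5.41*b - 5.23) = 1.53*b^4 - 3.02*b^3 - 4.26*b^2 - 7.38*b + 3.5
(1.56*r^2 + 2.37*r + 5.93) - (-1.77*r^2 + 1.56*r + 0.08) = 3.33*r^2 + 0.81*r + 5.85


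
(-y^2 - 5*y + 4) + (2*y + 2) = -y^2 - 3*y + 6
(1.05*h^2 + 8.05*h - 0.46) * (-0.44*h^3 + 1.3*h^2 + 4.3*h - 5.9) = -0.462*h^5 - 2.177*h^4 + 15.1824*h^3 + 27.822*h^2 - 49.473*h + 2.714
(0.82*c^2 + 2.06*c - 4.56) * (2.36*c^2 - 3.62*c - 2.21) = 1.9352*c^4 + 1.8932*c^3 - 20.031*c^2 + 11.9546*c + 10.0776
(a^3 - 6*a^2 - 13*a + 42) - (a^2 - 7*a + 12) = a^3 - 7*a^2 - 6*a + 30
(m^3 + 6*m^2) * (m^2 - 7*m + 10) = m^5 - m^4 - 32*m^3 + 60*m^2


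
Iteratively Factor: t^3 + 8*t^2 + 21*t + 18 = (t + 3)*(t^2 + 5*t + 6) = (t + 3)^2*(t + 2)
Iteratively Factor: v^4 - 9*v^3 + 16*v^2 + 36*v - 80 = (v - 5)*(v^3 - 4*v^2 - 4*v + 16) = (v - 5)*(v + 2)*(v^2 - 6*v + 8) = (v - 5)*(v - 2)*(v + 2)*(v - 4)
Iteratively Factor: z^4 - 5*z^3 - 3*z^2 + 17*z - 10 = (z + 2)*(z^3 - 7*z^2 + 11*z - 5) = (z - 1)*(z + 2)*(z^2 - 6*z + 5) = (z - 1)^2*(z + 2)*(z - 5)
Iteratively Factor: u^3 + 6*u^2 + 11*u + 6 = (u + 3)*(u^2 + 3*u + 2) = (u + 1)*(u + 3)*(u + 2)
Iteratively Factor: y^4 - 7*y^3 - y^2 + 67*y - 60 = (y - 1)*(y^3 - 6*y^2 - 7*y + 60) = (y - 4)*(y - 1)*(y^2 - 2*y - 15) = (y - 4)*(y - 1)*(y + 3)*(y - 5)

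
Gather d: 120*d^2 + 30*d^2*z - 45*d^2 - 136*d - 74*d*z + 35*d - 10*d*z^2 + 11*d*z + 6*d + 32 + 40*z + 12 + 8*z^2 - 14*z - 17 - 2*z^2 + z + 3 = d^2*(30*z + 75) + d*(-10*z^2 - 63*z - 95) + 6*z^2 + 27*z + 30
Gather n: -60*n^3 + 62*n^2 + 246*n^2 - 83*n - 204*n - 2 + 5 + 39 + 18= -60*n^3 + 308*n^2 - 287*n + 60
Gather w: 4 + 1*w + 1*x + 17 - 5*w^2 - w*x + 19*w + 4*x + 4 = -5*w^2 + w*(20 - x) + 5*x + 25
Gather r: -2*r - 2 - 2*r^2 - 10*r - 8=-2*r^2 - 12*r - 10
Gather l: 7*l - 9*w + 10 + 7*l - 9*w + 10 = 14*l - 18*w + 20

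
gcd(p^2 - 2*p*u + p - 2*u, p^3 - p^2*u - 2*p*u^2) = p - 2*u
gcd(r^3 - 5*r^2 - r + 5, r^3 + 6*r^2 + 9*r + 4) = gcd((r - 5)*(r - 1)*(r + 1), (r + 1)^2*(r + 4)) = r + 1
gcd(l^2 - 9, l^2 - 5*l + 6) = l - 3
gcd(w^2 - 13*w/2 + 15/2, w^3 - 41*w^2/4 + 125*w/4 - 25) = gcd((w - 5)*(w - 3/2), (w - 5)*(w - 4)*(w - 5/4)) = w - 5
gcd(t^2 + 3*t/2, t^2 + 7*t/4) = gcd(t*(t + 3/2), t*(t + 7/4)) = t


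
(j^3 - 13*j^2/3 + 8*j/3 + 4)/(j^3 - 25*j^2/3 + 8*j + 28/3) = (j - 3)/(j - 7)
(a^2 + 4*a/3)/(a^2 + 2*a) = (a + 4/3)/(a + 2)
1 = 1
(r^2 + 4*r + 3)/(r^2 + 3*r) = (r + 1)/r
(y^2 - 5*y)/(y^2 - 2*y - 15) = y/(y + 3)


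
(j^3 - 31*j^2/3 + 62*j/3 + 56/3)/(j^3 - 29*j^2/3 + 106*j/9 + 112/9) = 3*(j^2 - 11*j + 28)/(3*j^2 - 31*j + 56)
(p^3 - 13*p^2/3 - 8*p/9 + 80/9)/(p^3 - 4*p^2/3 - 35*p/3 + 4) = (9*p^2 - 3*p - 20)/(3*(3*p^2 + 8*p - 3))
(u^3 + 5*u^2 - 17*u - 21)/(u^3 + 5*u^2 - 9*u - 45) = (u^2 + 8*u + 7)/(u^2 + 8*u + 15)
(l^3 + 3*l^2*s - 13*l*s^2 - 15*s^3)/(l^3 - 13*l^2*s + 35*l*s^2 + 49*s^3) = (l^2 + 2*l*s - 15*s^2)/(l^2 - 14*l*s + 49*s^2)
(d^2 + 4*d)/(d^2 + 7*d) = (d + 4)/(d + 7)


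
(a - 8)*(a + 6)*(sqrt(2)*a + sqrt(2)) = sqrt(2)*a^3 - sqrt(2)*a^2 - 50*sqrt(2)*a - 48*sqrt(2)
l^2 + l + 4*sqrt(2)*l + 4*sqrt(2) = (l + 1)*(l + 4*sqrt(2))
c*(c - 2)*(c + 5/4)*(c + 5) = c^4 + 17*c^3/4 - 25*c^2/4 - 25*c/2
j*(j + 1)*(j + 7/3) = j^3 + 10*j^2/3 + 7*j/3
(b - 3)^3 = b^3 - 9*b^2 + 27*b - 27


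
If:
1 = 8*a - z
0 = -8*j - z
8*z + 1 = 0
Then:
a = 7/64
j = 1/64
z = -1/8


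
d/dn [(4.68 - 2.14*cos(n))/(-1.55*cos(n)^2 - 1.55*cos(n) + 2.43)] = (3.317*cos(n)^2 - 14.508*cos(n) - 2.0538)*sin(n)/(2.4025*cos(n)^4 + 4.805*cos(n)^3 - 5.1305*cos(n)^2 - 7.533*cos(n) + 5.9049)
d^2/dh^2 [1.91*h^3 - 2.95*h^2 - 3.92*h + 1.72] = 11.46*h - 5.9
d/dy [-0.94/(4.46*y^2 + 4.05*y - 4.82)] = (8.3848*y + 3.807)/(4.46*y^2 + 4.05*y - 4.82)^2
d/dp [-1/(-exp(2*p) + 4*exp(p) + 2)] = 2*(2 - exp(p))*exp(p)/(-exp(2*p) + 4*exp(p) + 2)^2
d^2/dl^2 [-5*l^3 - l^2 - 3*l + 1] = -30*l - 2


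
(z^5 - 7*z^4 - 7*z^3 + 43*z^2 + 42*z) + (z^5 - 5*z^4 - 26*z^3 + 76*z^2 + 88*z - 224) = 2*z^5 - 12*z^4 - 33*z^3 + 119*z^2 + 130*z - 224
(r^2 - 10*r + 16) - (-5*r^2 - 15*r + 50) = 6*r^2 + 5*r - 34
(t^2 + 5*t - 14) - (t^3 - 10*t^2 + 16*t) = -t^3 + 11*t^2 - 11*t - 14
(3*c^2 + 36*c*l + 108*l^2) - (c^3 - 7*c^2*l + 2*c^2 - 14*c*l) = -c^3 + 7*c^2*l + c^2 + 50*c*l + 108*l^2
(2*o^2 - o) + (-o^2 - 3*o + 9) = o^2 - 4*o + 9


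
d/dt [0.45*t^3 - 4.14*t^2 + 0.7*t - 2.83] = 1.35*t^2 - 8.28*t + 0.7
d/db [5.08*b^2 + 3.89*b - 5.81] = 10.16*b + 3.89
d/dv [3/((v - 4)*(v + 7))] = 3*(-2*v - 3)/(v^4 + 6*v^3 - 47*v^2 - 168*v + 784)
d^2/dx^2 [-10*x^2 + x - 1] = -20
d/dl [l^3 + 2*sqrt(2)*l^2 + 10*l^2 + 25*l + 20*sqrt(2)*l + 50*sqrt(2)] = 3*l^2 + 4*sqrt(2)*l + 20*l + 25 + 20*sqrt(2)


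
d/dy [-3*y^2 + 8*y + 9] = 8 - 6*y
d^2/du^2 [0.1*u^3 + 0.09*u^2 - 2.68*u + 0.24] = 0.6*u + 0.18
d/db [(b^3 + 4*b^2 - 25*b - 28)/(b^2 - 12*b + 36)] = (b^3 - 18*b^2 - 23*b + 206)/(b^3 - 18*b^2 + 108*b - 216)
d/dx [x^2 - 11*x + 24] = 2*x - 11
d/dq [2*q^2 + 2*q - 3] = 4*q + 2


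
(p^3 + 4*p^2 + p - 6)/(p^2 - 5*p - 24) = (p^2 + p - 2)/(p - 8)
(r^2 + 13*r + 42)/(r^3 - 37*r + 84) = (r + 6)/(r^2 - 7*r + 12)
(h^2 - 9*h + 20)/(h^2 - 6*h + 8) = (h - 5)/(h - 2)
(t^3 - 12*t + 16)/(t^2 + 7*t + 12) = (t^2 - 4*t + 4)/(t + 3)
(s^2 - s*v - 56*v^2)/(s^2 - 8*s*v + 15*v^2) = (s^2 - s*v - 56*v^2)/(s^2 - 8*s*v + 15*v^2)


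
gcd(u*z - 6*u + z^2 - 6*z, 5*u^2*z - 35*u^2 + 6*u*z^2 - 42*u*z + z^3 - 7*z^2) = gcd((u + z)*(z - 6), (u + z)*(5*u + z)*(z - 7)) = u + z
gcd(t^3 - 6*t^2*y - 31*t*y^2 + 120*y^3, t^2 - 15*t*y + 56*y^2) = -t + 8*y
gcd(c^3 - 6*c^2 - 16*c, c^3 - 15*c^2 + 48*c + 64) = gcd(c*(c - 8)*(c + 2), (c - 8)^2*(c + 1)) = c - 8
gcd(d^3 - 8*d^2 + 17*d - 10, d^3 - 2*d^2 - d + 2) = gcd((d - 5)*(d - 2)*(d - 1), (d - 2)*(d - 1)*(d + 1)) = d^2 - 3*d + 2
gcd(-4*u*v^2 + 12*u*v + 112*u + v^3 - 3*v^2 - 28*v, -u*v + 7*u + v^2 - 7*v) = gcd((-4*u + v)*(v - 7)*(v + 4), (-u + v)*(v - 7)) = v - 7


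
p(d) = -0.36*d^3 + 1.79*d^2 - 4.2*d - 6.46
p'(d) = -1.08*d^2 + 3.58*d - 4.2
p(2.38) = -11.17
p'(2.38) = -1.80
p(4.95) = -27.05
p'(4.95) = -12.94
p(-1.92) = 10.75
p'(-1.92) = -15.05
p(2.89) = -12.34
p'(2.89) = -2.87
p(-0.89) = -1.05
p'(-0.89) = -8.24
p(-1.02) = 0.07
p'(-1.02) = -8.98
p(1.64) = -10.12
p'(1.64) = -1.23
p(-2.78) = 26.78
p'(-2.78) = -22.50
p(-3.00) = 31.97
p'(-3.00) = -24.66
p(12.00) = -421.18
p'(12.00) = -116.76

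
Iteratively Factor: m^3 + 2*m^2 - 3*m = (m)*(m^2 + 2*m - 3) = m*(m - 1)*(m + 3)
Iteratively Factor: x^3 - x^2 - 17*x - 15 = (x + 3)*(x^2 - 4*x - 5) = (x - 5)*(x + 3)*(x + 1)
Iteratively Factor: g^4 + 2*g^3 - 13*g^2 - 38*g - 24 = (g + 3)*(g^3 - g^2 - 10*g - 8) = (g - 4)*(g + 3)*(g^2 + 3*g + 2) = (g - 4)*(g + 1)*(g + 3)*(g + 2)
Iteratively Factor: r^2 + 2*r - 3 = (r + 3)*(r - 1)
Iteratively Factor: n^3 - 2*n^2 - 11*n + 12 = (n - 4)*(n^2 + 2*n - 3) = (n - 4)*(n - 1)*(n + 3)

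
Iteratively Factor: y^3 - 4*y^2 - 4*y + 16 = (y - 2)*(y^2 - 2*y - 8) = (y - 4)*(y - 2)*(y + 2)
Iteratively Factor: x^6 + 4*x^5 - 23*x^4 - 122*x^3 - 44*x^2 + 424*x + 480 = (x + 2)*(x^5 + 2*x^4 - 27*x^3 - 68*x^2 + 92*x + 240) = (x + 2)*(x + 3)*(x^4 - x^3 - 24*x^2 + 4*x + 80) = (x - 5)*(x + 2)*(x + 3)*(x^3 + 4*x^2 - 4*x - 16) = (x - 5)*(x + 2)*(x + 3)*(x + 4)*(x^2 - 4) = (x - 5)*(x - 2)*(x + 2)*(x + 3)*(x + 4)*(x + 2)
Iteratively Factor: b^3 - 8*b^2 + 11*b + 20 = (b - 5)*(b^2 - 3*b - 4) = (b - 5)*(b + 1)*(b - 4)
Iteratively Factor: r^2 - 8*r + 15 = (r - 3)*(r - 5)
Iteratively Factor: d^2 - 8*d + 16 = (d - 4)*(d - 4)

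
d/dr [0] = 0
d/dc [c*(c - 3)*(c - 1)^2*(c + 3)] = 5*c^4 - 8*c^3 - 24*c^2 + 36*c - 9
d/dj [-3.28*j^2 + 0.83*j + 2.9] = 0.83 - 6.56*j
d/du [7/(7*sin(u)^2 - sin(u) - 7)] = 7*(1 - 14*sin(u))*cos(u)/(sin(u) + 7*cos(u)^2)^2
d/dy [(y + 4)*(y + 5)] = 2*y + 9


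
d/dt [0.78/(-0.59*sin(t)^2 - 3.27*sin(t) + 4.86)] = (0.9204*sin(t) + 2.5506)*cos(t)/(0.59*sin(t)^2 + 3.27*sin(t) - 4.86)^2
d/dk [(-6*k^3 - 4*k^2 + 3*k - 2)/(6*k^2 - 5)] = (-36*k^4 + 72*k^2 + 64*k - 15)/(36*k^4 - 60*k^2 + 25)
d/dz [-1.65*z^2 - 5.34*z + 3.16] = -3.3*z - 5.34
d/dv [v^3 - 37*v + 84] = 3*v^2 - 37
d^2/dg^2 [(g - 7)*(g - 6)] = 2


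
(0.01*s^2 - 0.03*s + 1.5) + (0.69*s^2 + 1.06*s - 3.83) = 0.7*s^2 + 1.03*s - 2.33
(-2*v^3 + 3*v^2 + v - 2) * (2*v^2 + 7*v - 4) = -4*v^5 - 8*v^4 + 31*v^3 - 9*v^2 - 18*v + 8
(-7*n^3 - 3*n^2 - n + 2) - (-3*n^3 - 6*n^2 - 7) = -4*n^3 + 3*n^2 - n + 9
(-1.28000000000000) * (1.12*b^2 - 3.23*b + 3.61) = -1.4336*b^2 + 4.1344*b - 4.6208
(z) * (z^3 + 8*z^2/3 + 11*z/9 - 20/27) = z^4 + 8*z^3/3 + 11*z^2/9 - 20*z/27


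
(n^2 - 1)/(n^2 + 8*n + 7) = (n - 1)/(n + 7)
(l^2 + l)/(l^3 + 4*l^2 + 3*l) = 1/(l + 3)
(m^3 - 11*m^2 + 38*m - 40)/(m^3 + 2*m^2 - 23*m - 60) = (m^2 - 6*m + 8)/(m^2 + 7*m + 12)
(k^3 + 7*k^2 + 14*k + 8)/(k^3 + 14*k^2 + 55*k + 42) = (k^2 + 6*k + 8)/(k^2 + 13*k + 42)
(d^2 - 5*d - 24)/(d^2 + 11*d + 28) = (d^2 - 5*d - 24)/(d^2 + 11*d + 28)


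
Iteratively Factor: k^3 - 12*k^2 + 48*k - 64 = (k - 4)*(k^2 - 8*k + 16) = (k - 4)^2*(k - 4)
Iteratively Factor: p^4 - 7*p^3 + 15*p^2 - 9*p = (p)*(p^3 - 7*p^2 + 15*p - 9) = p*(p - 3)*(p^2 - 4*p + 3) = p*(p - 3)*(p - 1)*(p - 3)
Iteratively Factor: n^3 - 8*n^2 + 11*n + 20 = (n + 1)*(n^2 - 9*n + 20) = (n - 4)*(n + 1)*(n - 5)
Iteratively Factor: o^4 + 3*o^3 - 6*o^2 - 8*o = (o)*(o^3 + 3*o^2 - 6*o - 8) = o*(o - 2)*(o^2 + 5*o + 4) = o*(o - 2)*(o + 1)*(o + 4)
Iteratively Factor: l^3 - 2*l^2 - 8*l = (l - 4)*(l^2 + 2*l) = l*(l - 4)*(l + 2)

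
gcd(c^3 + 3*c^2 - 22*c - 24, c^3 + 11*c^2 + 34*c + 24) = c^2 + 7*c + 6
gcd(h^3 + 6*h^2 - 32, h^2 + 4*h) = h + 4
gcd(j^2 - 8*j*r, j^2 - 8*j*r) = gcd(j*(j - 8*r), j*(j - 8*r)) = -j^2 + 8*j*r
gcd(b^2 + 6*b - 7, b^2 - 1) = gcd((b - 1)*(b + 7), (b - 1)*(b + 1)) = b - 1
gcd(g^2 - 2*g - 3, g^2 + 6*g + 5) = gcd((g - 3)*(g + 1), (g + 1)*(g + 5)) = g + 1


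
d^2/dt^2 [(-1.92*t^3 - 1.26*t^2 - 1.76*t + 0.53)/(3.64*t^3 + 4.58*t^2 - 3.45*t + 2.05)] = (-5.6843418860808e-14*t^7 + 30.6284159999996*t^6 - 284.583936*t^5 - 14.7944159999998*t^4 + 105.490008*t^3 + 336.823992*t^2 - 23.2413*t - 32.82119)/(48.228544*t^9 + 182.049504*t^8 + 91.928928*t^7 - 167.536888*t^6 + 117.92532*t^5 + 138.08181*t^4 - 189.524625*t^3 + 130.942725*t^2 - 43.495875*t + 8.615125)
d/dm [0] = 0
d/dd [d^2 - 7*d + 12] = 2*d - 7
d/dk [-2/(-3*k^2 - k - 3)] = 2*(-6*k - 1)/(3*k^2 + k + 3)^2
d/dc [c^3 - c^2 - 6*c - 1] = 3*c^2 - 2*c - 6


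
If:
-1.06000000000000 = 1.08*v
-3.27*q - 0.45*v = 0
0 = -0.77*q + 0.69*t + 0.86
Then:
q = 0.14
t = -1.10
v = -0.98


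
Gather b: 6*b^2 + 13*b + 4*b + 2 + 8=6*b^2 + 17*b + 10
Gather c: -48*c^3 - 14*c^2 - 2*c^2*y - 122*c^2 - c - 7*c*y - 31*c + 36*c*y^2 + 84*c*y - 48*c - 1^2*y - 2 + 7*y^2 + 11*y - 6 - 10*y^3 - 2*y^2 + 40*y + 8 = -48*c^3 + c^2*(-2*y - 136) + c*(36*y^2 + 77*y - 80) - 10*y^3 + 5*y^2 + 50*y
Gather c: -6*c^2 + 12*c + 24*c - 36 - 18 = -6*c^2 + 36*c - 54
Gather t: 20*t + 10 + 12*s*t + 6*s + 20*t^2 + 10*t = 6*s + 20*t^2 + t*(12*s + 30) + 10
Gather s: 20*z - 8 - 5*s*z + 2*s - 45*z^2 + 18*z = s*(2 - 5*z) - 45*z^2 + 38*z - 8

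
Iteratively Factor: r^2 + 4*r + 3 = (r + 3)*(r + 1)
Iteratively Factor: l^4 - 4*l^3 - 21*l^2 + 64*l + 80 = (l + 4)*(l^3 - 8*l^2 + 11*l + 20) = (l - 5)*(l + 4)*(l^2 - 3*l - 4) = (l - 5)*(l - 4)*(l + 4)*(l + 1)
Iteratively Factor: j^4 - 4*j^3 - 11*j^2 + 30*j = (j - 2)*(j^3 - 2*j^2 - 15*j) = (j - 5)*(j - 2)*(j^2 + 3*j) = (j - 5)*(j - 2)*(j + 3)*(j)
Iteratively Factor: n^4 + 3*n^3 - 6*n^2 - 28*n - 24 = (n + 2)*(n^3 + n^2 - 8*n - 12) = (n + 2)^2*(n^2 - n - 6) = (n + 2)^3*(n - 3)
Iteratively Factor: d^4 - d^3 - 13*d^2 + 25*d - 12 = (d + 4)*(d^3 - 5*d^2 + 7*d - 3) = (d - 1)*(d + 4)*(d^2 - 4*d + 3) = (d - 3)*(d - 1)*(d + 4)*(d - 1)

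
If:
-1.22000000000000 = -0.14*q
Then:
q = 8.71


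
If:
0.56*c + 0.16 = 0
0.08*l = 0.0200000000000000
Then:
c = -0.29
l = 0.25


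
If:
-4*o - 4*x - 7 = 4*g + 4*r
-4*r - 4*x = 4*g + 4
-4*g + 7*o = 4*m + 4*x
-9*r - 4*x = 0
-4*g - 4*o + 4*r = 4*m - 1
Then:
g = 21/16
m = 123/80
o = -3/4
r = 37/20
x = -333/80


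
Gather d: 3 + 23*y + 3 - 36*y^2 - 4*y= -36*y^2 + 19*y + 6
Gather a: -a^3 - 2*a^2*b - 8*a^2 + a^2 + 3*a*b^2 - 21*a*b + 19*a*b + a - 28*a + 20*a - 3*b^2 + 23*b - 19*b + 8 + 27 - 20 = -a^3 + a^2*(-2*b - 7) + a*(3*b^2 - 2*b - 7) - 3*b^2 + 4*b + 15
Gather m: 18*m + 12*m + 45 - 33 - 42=30*m - 30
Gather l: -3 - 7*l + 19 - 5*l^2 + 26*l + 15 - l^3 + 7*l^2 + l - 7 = -l^3 + 2*l^2 + 20*l + 24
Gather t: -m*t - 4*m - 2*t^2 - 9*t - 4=-4*m - 2*t^2 + t*(-m - 9) - 4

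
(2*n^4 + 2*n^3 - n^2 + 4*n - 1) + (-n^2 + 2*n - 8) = 2*n^4 + 2*n^3 - 2*n^2 + 6*n - 9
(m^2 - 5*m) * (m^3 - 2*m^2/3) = m^5 - 17*m^4/3 + 10*m^3/3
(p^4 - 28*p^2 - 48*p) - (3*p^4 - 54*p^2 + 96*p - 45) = -2*p^4 + 26*p^2 - 144*p + 45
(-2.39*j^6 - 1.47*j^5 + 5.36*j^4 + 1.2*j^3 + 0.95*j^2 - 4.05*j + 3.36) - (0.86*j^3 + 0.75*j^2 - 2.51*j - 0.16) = -2.39*j^6 - 1.47*j^5 + 5.36*j^4 + 0.34*j^3 + 0.2*j^2 - 1.54*j + 3.52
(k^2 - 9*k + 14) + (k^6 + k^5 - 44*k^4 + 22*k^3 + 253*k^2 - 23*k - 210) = k^6 + k^5 - 44*k^4 + 22*k^3 + 254*k^2 - 32*k - 196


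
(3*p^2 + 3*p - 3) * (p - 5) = 3*p^3 - 12*p^2 - 18*p + 15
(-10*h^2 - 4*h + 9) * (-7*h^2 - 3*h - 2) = 70*h^4 + 58*h^3 - 31*h^2 - 19*h - 18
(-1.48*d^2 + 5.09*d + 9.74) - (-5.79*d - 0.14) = -1.48*d^2 + 10.88*d + 9.88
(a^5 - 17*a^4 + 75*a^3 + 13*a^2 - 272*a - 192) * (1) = a^5 - 17*a^4 + 75*a^3 + 13*a^2 - 272*a - 192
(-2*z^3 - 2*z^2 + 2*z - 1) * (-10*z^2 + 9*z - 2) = 20*z^5 + 2*z^4 - 34*z^3 + 32*z^2 - 13*z + 2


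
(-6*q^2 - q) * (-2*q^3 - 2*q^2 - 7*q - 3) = 12*q^5 + 14*q^4 + 44*q^3 + 25*q^2 + 3*q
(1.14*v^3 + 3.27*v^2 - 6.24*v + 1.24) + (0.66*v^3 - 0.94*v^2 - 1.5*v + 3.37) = 1.8*v^3 + 2.33*v^2 - 7.74*v + 4.61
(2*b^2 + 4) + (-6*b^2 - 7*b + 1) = -4*b^2 - 7*b + 5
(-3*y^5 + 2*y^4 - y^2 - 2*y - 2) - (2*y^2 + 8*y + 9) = -3*y^5 + 2*y^4 - 3*y^2 - 10*y - 11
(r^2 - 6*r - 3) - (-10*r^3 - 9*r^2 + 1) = 10*r^3 + 10*r^2 - 6*r - 4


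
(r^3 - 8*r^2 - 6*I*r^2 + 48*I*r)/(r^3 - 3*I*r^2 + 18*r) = (r - 8)/(r + 3*I)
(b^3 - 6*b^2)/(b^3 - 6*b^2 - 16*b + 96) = b^2/(b^2 - 16)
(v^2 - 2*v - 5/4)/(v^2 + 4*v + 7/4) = (2*v - 5)/(2*v + 7)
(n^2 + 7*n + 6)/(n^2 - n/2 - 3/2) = 2*(n + 6)/(2*n - 3)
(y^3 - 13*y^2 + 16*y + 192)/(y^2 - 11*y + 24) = (y^2 - 5*y - 24)/(y - 3)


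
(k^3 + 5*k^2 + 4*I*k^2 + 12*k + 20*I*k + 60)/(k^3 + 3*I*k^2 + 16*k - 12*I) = (k + 5)/(k - I)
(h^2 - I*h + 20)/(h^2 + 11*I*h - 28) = (h - 5*I)/(h + 7*I)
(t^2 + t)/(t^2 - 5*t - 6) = t/(t - 6)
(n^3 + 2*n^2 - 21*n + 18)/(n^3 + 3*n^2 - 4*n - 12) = (n^3 + 2*n^2 - 21*n + 18)/(n^3 + 3*n^2 - 4*n - 12)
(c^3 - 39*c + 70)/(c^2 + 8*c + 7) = (c^2 - 7*c + 10)/(c + 1)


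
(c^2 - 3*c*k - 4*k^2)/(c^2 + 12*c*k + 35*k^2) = (c^2 - 3*c*k - 4*k^2)/(c^2 + 12*c*k + 35*k^2)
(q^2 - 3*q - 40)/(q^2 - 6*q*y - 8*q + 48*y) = (-q - 5)/(-q + 6*y)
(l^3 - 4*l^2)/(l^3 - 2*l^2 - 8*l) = l/(l + 2)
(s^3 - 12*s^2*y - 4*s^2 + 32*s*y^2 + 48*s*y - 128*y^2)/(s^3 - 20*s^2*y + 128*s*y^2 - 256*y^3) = (4 - s)/(-s + 8*y)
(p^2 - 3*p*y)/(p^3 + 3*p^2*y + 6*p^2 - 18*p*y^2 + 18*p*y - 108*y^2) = p/(p^2 + 6*p*y + 6*p + 36*y)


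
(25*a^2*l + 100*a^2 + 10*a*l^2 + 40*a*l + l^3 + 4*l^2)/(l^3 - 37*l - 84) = (25*a^2 + 10*a*l + l^2)/(l^2 - 4*l - 21)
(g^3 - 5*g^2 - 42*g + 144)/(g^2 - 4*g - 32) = (g^2 + 3*g - 18)/(g + 4)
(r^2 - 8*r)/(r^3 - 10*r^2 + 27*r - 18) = r*(r - 8)/(r^3 - 10*r^2 + 27*r - 18)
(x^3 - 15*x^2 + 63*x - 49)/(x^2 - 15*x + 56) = (x^2 - 8*x + 7)/(x - 8)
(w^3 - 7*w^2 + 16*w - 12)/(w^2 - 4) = (w^2 - 5*w + 6)/(w + 2)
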